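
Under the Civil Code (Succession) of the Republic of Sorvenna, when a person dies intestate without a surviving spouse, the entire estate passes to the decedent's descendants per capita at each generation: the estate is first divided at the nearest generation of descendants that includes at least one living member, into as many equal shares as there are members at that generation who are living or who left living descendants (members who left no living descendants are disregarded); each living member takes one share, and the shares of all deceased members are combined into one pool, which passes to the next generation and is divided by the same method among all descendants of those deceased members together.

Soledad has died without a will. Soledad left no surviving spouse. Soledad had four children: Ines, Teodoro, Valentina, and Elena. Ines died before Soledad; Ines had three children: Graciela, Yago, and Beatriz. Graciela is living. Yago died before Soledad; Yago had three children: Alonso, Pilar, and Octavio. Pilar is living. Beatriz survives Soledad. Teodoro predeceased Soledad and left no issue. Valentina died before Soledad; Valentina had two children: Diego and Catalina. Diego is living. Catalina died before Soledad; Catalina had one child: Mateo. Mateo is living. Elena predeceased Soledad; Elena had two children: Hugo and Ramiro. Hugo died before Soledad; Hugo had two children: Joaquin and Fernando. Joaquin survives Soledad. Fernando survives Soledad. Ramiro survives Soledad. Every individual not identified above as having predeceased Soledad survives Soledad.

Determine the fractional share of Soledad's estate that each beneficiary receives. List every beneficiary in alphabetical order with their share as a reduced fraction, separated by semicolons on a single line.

There is no surviving spouse, so the entire estate passes to Soledad's descendants per capita at each generation.
No one at generation 1 (Ines, Valentina, Elena) is living; moving to the next generation.
At generation 2 (Graciela, Yago, Beatriz, Diego, Catalina, Hugo, Ramiro) there are 7 shares of (1)/7 = 1/7 each.
Living: Graciela, Beatriz, Diego, and Ramiro — each takes 1/7.
Deceased: Yago, Catalina, and Hugo. Their combined 3/7 is pooled and carried to generation 3.
At generation 3 (Alonso, Pilar, Octavio, Mateo, Joaquin, Fernando) there are 6 shares of (3/7)/6 = 1/14 each.
Living: Alonso, Pilar, Octavio, Mateo, Joaquin, and Fernando — each takes 1/14.

Alonso 1/14; Beatriz 1/7; Diego 1/7; Fernando 1/14; Graciela 1/7; Joaquin 1/14; Mateo 1/14; Octavio 1/14; Pilar 1/14; Ramiro 1/7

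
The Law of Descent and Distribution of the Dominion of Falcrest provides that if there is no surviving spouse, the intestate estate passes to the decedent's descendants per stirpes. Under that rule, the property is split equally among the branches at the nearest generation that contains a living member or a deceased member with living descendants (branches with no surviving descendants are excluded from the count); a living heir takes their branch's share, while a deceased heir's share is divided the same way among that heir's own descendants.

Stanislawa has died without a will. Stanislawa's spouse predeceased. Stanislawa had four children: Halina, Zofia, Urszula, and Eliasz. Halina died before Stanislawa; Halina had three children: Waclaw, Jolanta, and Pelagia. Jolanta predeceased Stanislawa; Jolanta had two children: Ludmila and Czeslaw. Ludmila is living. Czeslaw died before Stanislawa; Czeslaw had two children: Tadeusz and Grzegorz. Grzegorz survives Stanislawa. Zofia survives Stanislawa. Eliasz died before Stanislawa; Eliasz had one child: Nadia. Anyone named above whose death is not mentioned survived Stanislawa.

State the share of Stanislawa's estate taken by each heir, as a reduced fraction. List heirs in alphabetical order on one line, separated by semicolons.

Grzegorz 1/48; Ludmila 1/24; Nadia 1/4; Pelagia 1/12; Tadeusz 1/48; Urszula 1/4; Waclaw 1/12; Zofia 1/4

There is no surviving spouse, so the entire estate passes to Stanislawa's descendants per stirpes.
The estate is divided into 4 equal shares of 1/4 among Halina, Zofia, Urszula, Eliasz.
Halina predeceased; the 1/4 allotted to Halina's branch passes to Halina's issue by representation.
The 1/4 is divided into 3 equal shares of 1/12 among Waclaw, Jolanta, Pelagia.
Waclaw is living and takes 1/12.
Jolanta predeceased; the 1/12 allotted to Jolanta's branch passes to Jolanta's issue by representation.
The 1/12 is divided into 2 equal shares of 1/24 among Ludmila, Czeslaw.
Ludmila is living and takes 1/24.
Czeslaw predeceased; the 1/24 allotted to Czeslaw's branch passes to Czeslaw's issue by representation.
The 1/24 is divided into 2 equal shares of 1/48 among Tadeusz, Grzegorz.
Tadeusz is living and takes 1/48.
Grzegorz is living and takes 1/48.
Pelagia is living and takes 1/12.
Zofia is living and takes 1/4.
Urszula is living and takes 1/4.
Eliasz predeceased; the 1/4 allotted to Eliasz's branch passes to Eliasz's issue by representation.
Nadia is the sole taker at this level and receives the full 1/4.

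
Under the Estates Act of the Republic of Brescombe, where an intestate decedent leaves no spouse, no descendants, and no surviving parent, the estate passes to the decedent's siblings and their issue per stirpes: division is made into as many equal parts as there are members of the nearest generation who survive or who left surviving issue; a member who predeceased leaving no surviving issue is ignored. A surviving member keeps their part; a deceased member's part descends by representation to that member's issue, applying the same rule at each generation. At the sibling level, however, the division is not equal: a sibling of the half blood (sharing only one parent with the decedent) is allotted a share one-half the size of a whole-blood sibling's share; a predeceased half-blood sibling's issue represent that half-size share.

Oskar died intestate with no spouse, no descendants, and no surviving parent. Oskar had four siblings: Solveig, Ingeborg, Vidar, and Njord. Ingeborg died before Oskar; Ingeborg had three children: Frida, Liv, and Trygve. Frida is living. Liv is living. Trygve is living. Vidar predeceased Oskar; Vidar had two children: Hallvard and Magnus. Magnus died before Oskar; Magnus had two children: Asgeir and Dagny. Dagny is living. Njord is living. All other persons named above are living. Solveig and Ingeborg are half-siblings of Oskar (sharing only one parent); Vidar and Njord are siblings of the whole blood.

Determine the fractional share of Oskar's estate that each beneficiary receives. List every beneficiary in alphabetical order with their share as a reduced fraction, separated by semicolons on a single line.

Asgeir 1/12; Dagny 1/12; Frida 1/18; Hallvard 1/6; Liv 1/18; Njord 1/3; Solveig 1/6; Trygve 1/18

No spouse, descendants, or parent survives, so the estate passes to Oskar's siblings per stirpes.
Half-blood siblings count for one-half the weight of whole-blood siblings at the initial division.
Dividing 1 in proportion to weights (total weight 3): Solveig (weight 1/2) → 1/6; Ingeborg (weight 1/2) → 1/6; Vidar (weight 1) → 1/3; Njord (weight 1) → 1/3.
Solveig is living and takes 1/6.
Ingeborg predeceased; the 1/6 allotted to Ingeborg's branch passes to Ingeborg's issue by representation.
The 1/6 is divided into 3 equal shares of 1/18 among Frida, Liv, Trygve.
Frida is living and takes 1/18.
Liv is living and takes 1/18.
Trygve is living and takes 1/18.
Vidar predeceased; the 1/3 allotted to Vidar's branch passes to Vidar's issue by representation.
The 1/3 is divided into 2 equal shares of 1/6 among Hallvard, Magnus.
Hallvard is living and takes 1/6.
Magnus predeceased; the 1/6 allotted to Magnus's branch passes to Magnus's issue by representation.
The 1/6 is divided into 2 equal shares of 1/12 among Asgeir, Dagny.
Asgeir is living and takes 1/12.
Dagny is living and takes 1/12.
Njord is living and takes 1/3.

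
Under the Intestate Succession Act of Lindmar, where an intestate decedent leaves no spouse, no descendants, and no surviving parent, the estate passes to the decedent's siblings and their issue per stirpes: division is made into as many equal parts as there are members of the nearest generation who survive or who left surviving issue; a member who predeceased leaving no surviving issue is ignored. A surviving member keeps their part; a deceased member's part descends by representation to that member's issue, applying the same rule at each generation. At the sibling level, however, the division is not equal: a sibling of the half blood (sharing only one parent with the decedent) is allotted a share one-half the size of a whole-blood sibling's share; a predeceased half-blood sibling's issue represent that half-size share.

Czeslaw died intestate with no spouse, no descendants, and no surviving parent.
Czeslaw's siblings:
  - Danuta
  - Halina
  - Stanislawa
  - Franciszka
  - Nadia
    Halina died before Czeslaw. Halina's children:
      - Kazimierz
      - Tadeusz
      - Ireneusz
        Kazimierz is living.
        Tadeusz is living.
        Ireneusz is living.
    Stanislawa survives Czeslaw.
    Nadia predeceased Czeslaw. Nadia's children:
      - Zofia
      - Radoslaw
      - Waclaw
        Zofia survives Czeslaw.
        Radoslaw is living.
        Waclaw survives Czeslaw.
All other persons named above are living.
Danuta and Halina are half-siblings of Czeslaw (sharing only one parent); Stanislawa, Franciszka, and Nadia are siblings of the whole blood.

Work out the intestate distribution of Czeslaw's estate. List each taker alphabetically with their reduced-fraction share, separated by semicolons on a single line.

Danuta 1/8; Franciszka 1/4; Ireneusz 1/24; Kazimierz 1/24; Radoslaw 1/12; Stanislawa 1/4; Tadeusz 1/24; Waclaw 1/12; Zofia 1/12

No spouse, descendants, or parent survives, so the estate passes to Czeslaw's siblings per stirpes.
Half-blood siblings count for one-half the weight of whole-blood siblings at the initial division.
Dividing 1 in proportion to weights (total weight 4): Danuta (weight 1/2) → 1/8; Halina (weight 1/2) → 1/8; Stanislawa (weight 1) → 1/4; Franciszka (weight 1) → 1/4; Nadia (weight 1) → 1/4.
Danuta is living and takes 1/8.
Halina predeceased; the 1/8 allotted to Halina's branch passes to Halina's issue by representation.
The 1/8 is divided into 3 equal shares of 1/24 among Kazimierz, Tadeusz, Ireneusz.
Kazimierz is living and takes 1/24.
Tadeusz is living and takes 1/24.
Ireneusz is living and takes 1/24.
Stanislawa is living and takes 1/4.
Franciszka is living and takes 1/4.
Nadia predeceased; the 1/4 allotted to Nadia's branch passes to Nadia's issue by representation.
The 1/4 is divided into 3 equal shares of 1/12 among Zofia, Radoslaw, Waclaw.
Zofia is living and takes 1/12.
Radoslaw is living and takes 1/12.
Waclaw is living and takes 1/12.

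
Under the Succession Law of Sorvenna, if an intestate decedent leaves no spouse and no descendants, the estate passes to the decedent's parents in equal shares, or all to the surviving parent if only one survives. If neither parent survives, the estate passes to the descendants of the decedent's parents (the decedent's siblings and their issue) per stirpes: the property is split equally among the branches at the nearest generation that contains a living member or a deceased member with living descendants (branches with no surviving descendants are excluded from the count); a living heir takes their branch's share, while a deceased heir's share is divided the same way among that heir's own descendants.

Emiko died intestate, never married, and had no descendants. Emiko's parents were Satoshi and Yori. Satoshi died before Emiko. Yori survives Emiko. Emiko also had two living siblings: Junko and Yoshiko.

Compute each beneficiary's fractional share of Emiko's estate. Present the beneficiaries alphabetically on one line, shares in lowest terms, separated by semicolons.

Yori 1

Only one parent, Yori, survives, so Yori takes the entire estate. The siblings take nothing because a surviving parent has priority.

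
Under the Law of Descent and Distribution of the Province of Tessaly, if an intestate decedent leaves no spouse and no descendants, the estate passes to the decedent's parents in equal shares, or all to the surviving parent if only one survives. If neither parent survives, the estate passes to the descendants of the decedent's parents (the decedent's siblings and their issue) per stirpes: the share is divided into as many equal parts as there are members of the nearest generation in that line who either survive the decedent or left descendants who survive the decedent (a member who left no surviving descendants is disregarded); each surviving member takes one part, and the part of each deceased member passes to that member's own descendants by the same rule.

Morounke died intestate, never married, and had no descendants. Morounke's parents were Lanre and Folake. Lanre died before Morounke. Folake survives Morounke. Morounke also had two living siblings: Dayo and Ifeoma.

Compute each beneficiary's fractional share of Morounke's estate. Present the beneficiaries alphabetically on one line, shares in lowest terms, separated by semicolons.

Folake 1

Only one parent, Folake, survives, so Folake takes the entire estate. The siblings take nothing because a surviving parent has priority.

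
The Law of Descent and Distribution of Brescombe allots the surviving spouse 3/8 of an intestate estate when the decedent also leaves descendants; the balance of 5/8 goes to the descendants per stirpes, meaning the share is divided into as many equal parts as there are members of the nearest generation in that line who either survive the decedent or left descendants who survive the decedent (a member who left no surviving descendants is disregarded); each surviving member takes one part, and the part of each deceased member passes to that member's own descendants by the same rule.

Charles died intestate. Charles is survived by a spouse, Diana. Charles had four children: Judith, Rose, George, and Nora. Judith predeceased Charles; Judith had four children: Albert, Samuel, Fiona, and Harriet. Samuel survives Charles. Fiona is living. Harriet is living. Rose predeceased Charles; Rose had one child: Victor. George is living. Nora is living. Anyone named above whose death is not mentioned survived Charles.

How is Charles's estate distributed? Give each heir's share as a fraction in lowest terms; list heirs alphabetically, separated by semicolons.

Diana, as surviving spouse, takes 3/8.
The remaining 5/8 passes to Charles's descendants per stirpes.
The 5/8 is divided into 4 equal shares of 5/32 among Judith, Rose, George, Nora.
Judith predeceased; the 5/32 allotted to Judith's branch passes to Judith's issue by representation.
The 5/32 is divided into 4 equal shares of 5/128 among Albert, Samuel, Fiona, Harriet.
Albert is living and takes 5/128.
Samuel is living and takes 5/128.
Fiona is living and takes 5/128.
Harriet is living and takes 5/128.
Rose predeceased; the 5/32 allotted to Rose's branch passes to Rose's issue by representation.
Victor is the sole taker at this level and receives the full 5/32.
George is living and takes 5/32.
Nora is living and takes 5/32.

Albert 5/128; Diana 3/8; Fiona 5/128; George 5/32; Harriet 5/128; Nora 5/32; Samuel 5/128; Victor 5/32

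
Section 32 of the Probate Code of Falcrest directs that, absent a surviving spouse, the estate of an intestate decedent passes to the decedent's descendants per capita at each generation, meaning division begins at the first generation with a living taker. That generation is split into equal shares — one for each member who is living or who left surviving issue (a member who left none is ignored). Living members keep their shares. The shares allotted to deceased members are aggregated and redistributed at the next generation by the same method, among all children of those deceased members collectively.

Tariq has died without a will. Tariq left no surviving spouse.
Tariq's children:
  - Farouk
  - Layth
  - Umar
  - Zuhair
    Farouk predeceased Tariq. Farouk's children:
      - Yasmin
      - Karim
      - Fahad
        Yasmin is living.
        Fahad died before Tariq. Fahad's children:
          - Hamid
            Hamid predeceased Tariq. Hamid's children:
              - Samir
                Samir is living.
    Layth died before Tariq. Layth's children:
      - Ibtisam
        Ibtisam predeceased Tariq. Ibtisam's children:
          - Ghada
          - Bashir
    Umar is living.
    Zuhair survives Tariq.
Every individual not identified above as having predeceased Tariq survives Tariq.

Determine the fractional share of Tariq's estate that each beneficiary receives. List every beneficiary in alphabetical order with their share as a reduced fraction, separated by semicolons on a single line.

There is no surviving spouse, so the entire estate passes to Tariq's descendants per capita at each generation.
At generation 1 (Farouk, Layth, Umar, Zuhair) there are 4 shares of (1)/4 = 1/4 each.
Living: Umar and Zuhair — each takes 1/4.
Deceased: Farouk and Layth. Their combined 1/2 is pooled and carried to generation 2.
At generation 2 (Yasmin, Karim, Fahad, Ibtisam) there are 4 shares of (1/2)/4 = 1/8 each.
Living: Yasmin and Karim — each takes 1/8.
Deceased: Fahad and Ibtisam. Their combined 1/4 is pooled and carried to generation 3.
At generation 3 (Hamid, Ghada, Bashir) there are 3 shares of (1/4)/3 = 1/12 each.
Living: Ghada and Bashir — each takes 1/12.
Deceased: Hamid. That 1/12 share is carried to generation 4.
At generation 4 (Samir) there are 1 shares of (1/12)/1 = 1/12 each.
Living: Samir — each takes 1/12.

Bashir 1/12; Ghada 1/12; Karim 1/8; Samir 1/12; Umar 1/4; Yasmin 1/8; Zuhair 1/4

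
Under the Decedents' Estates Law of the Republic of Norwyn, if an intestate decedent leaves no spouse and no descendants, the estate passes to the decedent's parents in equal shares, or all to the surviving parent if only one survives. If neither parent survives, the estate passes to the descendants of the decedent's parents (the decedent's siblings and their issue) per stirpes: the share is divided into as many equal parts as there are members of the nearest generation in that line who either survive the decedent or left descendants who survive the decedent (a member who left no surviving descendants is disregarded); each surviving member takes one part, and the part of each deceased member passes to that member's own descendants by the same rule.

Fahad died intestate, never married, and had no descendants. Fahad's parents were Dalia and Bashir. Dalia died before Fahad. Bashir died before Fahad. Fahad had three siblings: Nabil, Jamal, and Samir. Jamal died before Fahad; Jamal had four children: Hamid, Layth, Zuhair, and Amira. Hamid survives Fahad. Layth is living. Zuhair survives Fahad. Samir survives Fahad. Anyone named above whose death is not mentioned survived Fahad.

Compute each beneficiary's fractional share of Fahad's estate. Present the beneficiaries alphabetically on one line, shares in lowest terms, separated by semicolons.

Neither parent survives and there are no descendants, so the estate passes to Fahad's siblings and their issue per stirpes.
The estate is divided into 3 equal shares of 1/3 among Nabil, Jamal, Samir.
Nabil is living and takes 1/3.
Jamal predeceased; the 1/3 allotted to Jamal's branch passes to Jamal's issue by representation.
The 1/3 is divided into 4 equal shares of 1/12 among Hamid, Layth, Zuhair, Amira.
Hamid is living and takes 1/12.
Layth is living and takes 1/12.
Zuhair is living and takes 1/12.
Amira is living and takes 1/12.
Samir is living and takes 1/3.

Amira 1/12; Hamid 1/12; Layth 1/12; Nabil 1/3; Samir 1/3; Zuhair 1/12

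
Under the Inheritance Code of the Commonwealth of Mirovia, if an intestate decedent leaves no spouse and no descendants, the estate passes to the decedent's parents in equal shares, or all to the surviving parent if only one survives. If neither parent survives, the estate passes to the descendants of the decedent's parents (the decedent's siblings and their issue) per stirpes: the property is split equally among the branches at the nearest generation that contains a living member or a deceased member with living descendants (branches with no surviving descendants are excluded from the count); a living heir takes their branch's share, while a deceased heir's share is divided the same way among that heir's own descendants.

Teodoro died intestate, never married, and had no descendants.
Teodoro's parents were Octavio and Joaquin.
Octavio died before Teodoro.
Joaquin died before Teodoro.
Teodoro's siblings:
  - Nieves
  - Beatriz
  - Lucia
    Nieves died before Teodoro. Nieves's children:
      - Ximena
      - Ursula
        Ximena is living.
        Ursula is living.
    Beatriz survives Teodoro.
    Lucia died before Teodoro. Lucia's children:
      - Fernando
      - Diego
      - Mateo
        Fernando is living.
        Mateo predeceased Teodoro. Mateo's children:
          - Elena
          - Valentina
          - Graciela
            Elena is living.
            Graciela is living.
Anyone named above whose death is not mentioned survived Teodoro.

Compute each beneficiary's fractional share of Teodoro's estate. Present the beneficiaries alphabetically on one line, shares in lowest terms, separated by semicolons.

Neither parent survives and there are no descendants, so the estate passes to Teodoro's siblings and their issue per stirpes.
The estate is divided into 3 equal shares of 1/3 among Nieves, Beatriz, Lucia.
Nieves predeceased; the 1/3 allotted to Nieves's branch passes to Nieves's issue by representation.
The 1/3 is divided into 2 equal shares of 1/6 among Ximena, Ursula.
Ximena is living and takes 1/6.
Ursula is living and takes 1/6.
Beatriz is living and takes 1/3.
Lucia predeceased; the 1/3 allotted to Lucia's branch passes to Lucia's issue by representation.
The 1/3 is divided into 3 equal shares of 1/9 among Fernando, Diego, Mateo.
Fernando is living and takes 1/9.
Diego is living and takes 1/9.
Mateo predeceased; the 1/9 allotted to Mateo's branch passes to Mateo's issue by representation.
The 1/9 is divided into 3 equal shares of 1/27 among Elena, Valentina, Graciela.
Elena is living and takes 1/27.
Valentina is living and takes 1/27.
Graciela is living and takes 1/27.

Beatriz 1/3; Diego 1/9; Elena 1/27; Fernando 1/9; Graciela 1/27; Ursula 1/6; Valentina 1/27; Ximena 1/6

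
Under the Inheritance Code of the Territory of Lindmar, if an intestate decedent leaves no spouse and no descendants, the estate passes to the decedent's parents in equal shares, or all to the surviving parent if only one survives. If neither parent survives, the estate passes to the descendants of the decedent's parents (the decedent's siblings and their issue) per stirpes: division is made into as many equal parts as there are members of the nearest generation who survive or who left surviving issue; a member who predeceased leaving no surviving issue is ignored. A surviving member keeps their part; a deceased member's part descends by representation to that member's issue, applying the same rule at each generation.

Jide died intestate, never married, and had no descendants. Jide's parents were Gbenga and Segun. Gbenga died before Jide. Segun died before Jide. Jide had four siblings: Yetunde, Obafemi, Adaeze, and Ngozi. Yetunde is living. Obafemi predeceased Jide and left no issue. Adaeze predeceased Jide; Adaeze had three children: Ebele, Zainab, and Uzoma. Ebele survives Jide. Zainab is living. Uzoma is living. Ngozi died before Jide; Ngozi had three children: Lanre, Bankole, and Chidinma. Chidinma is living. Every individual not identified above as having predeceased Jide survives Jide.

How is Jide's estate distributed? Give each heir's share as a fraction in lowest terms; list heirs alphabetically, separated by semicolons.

Bankole 1/9; Chidinma 1/9; Ebele 1/9; Lanre 1/9; Uzoma 1/9; Yetunde 1/3; Zainab 1/9

Neither parent survives and there are no descendants, so the estate passes to Jide's siblings and their issue per stirpes.
Obafemi left no surviving issue, so that branch lapses and is disregarded.
The estate is divided into 3 equal shares of 1/3 among Yetunde, Adaeze, Ngozi.
Yetunde is living and takes 1/3.
Adaeze predeceased; the 1/3 allotted to Adaeze's branch passes to Adaeze's issue by representation.
The 1/3 is divided into 3 equal shares of 1/9 among Ebele, Zainab, Uzoma.
Ebele is living and takes 1/9.
Zainab is living and takes 1/9.
Uzoma is living and takes 1/9.
Ngozi predeceased; the 1/3 allotted to Ngozi's branch passes to Ngozi's issue by representation.
The 1/3 is divided into 3 equal shares of 1/9 among Lanre, Bankole, Chidinma.
Lanre is living and takes 1/9.
Bankole is living and takes 1/9.
Chidinma is living and takes 1/9.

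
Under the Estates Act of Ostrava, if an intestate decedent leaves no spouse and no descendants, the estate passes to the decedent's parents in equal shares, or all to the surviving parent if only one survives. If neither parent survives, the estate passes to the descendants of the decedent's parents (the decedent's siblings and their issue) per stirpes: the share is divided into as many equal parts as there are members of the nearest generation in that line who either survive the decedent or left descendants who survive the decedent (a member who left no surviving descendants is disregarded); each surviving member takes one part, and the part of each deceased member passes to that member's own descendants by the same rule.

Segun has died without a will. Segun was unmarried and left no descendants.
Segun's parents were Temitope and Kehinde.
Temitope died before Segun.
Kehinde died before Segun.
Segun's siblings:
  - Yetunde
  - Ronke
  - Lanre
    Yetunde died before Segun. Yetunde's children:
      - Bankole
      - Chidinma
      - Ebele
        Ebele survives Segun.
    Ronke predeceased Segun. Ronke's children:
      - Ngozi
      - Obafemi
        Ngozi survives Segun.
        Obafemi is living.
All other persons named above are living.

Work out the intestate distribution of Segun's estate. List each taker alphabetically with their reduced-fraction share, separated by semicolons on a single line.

Neither parent survives and there are no descendants, so the estate passes to Segun's siblings and their issue per stirpes.
The estate is divided into 3 equal shares of 1/3 among Yetunde, Ronke, Lanre.
Yetunde predeceased; the 1/3 allotted to Yetunde's branch passes to Yetunde's issue by representation.
The 1/3 is divided into 3 equal shares of 1/9 among Bankole, Chidinma, Ebele.
Bankole is living and takes 1/9.
Chidinma is living and takes 1/9.
Ebele is living and takes 1/9.
Ronke predeceased; the 1/3 allotted to Ronke's branch passes to Ronke's issue by representation.
The 1/3 is divided into 2 equal shares of 1/6 among Ngozi, Obafemi.
Ngozi is living and takes 1/6.
Obafemi is living and takes 1/6.
Lanre is living and takes 1/3.

Bankole 1/9; Chidinma 1/9; Ebele 1/9; Lanre 1/3; Ngozi 1/6; Obafemi 1/6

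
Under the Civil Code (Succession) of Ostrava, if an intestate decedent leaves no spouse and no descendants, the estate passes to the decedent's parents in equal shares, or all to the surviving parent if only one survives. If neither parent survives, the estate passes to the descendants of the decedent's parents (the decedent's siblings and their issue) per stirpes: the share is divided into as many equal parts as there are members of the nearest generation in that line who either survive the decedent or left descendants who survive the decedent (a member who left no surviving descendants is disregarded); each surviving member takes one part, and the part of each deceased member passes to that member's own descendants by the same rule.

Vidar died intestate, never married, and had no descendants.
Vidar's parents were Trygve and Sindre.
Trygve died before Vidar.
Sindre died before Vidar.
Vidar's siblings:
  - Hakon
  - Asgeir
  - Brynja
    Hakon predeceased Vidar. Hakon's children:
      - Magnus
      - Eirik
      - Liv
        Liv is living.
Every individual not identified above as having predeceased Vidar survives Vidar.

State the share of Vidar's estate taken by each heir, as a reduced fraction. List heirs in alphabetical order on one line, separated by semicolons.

Asgeir 1/3; Brynja 1/3; Eirik 1/9; Liv 1/9; Magnus 1/9

Neither parent survives and there are no descendants, so the estate passes to Vidar's siblings and their issue per stirpes.
The estate is divided into 3 equal shares of 1/3 among Hakon, Asgeir, Brynja.
Hakon predeceased; the 1/3 allotted to Hakon's branch passes to Hakon's issue by representation.
The 1/3 is divided into 3 equal shares of 1/9 among Magnus, Eirik, Liv.
Magnus is living and takes 1/9.
Eirik is living and takes 1/9.
Liv is living and takes 1/9.
Asgeir is living and takes 1/3.
Brynja is living and takes 1/3.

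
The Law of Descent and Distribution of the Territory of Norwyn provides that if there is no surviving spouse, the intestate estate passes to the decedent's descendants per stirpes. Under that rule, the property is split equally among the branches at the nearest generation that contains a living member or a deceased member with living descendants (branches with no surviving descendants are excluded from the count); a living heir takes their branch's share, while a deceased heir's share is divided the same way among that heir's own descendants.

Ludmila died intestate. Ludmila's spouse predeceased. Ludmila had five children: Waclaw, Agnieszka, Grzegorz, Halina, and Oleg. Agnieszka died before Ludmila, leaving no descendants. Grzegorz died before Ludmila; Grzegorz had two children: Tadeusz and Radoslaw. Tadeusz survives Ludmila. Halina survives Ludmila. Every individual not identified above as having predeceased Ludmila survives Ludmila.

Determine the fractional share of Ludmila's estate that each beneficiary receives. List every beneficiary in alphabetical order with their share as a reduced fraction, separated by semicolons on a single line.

There is no surviving spouse, so the entire estate passes to Ludmila's descendants per stirpes.
Agnieszka left no surviving issue, so that branch lapses and is disregarded.
The estate is divided into 4 equal shares of 1/4 among Waclaw, Grzegorz, Halina, Oleg.
Waclaw is living and takes 1/4.
Grzegorz predeceased; the 1/4 allotted to Grzegorz's branch passes to Grzegorz's issue by representation.
The 1/4 is divided into 2 equal shares of 1/8 among Tadeusz, Radoslaw.
Tadeusz is living and takes 1/8.
Radoslaw is living and takes 1/8.
Halina is living and takes 1/4.
Oleg is living and takes 1/4.

Halina 1/4; Oleg 1/4; Radoslaw 1/8; Tadeusz 1/8; Waclaw 1/4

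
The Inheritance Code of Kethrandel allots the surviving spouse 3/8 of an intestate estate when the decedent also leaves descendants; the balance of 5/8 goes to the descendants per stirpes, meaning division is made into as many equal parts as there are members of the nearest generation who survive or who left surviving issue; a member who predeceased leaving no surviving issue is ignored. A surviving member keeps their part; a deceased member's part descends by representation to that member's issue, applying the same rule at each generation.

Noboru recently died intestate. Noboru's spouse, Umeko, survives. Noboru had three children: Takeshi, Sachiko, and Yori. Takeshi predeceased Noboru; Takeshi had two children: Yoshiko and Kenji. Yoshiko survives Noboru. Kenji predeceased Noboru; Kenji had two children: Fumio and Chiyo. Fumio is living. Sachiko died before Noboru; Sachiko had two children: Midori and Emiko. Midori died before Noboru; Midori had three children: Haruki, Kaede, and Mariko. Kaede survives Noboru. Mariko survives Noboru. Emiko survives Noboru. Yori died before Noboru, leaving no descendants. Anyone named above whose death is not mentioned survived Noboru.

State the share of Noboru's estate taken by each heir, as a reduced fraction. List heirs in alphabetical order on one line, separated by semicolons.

Chiyo 5/64; Emiko 5/32; Fumio 5/64; Haruki 5/96; Kaede 5/96; Mariko 5/96; Umeko 3/8; Yoshiko 5/32

Umeko, as surviving spouse, takes 3/8.
The remaining 5/8 passes to Noboru's descendants per stirpes.
Yori left no surviving issue, so that branch lapses and is disregarded.
The 5/8 is divided into 2 equal shares of 5/16 among Takeshi, Sachiko.
Takeshi predeceased; the 5/16 allotted to Takeshi's branch passes to Takeshi's issue by representation.
The 5/16 is divided into 2 equal shares of 5/32 among Yoshiko, Kenji.
Yoshiko is living and takes 5/32.
Kenji predeceased; the 5/32 allotted to Kenji's branch passes to Kenji's issue by representation.
The 5/32 is divided into 2 equal shares of 5/64 among Fumio, Chiyo.
Fumio is living and takes 5/64.
Chiyo is living and takes 5/64.
Sachiko predeceased; the 5/16 allotted to Sachiko's branch passes to Sachiko's issue by representation.
The 5/16 is divided into 2 equal shares of 5/32 among Midori, Emiko.
Midori predeceased; the 5/32 allotted to Midori's branch passes to Midori's issue by representation.
The 5/32 is divided into 3 equal shares of 5/96 among Haruki, Kaede, Mariko.
Haruki is living and takes 5/96.
Kaede is living and takes 5/96.
Mariko is living and takes 5/96.
Emiko is living and takes 5/32.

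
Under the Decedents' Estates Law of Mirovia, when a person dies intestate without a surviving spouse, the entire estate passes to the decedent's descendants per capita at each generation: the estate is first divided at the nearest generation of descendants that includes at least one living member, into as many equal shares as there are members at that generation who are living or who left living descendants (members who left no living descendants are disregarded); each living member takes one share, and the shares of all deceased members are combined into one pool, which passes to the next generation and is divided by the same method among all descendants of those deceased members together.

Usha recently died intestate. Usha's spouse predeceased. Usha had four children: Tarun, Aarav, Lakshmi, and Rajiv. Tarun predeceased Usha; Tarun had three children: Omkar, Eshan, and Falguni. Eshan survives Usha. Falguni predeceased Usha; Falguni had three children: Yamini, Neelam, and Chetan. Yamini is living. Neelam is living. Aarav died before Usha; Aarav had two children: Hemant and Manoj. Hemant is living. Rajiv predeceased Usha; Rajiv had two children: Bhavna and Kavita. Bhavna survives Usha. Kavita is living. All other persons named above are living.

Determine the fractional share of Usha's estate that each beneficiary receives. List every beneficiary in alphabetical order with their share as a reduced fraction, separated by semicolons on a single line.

There is no surviving spouse, so the entire estate passes to Usha's descendants per capita at each generation.
At generation 1 (Tarun, Aarav, Lakshmi, Rajiv) there are 4 shares of (1)/4 = 1/4 each.
Living: Lakshmi — each takes 1/4.
Deceased: Tarun, Aarav, and Rajiv. Their combined 3/4 is pooled and carried to generation 2.
At generation 2 (Omkar, Eshan, Falguni, Hemant, Manoj, Bhavna, Kavita) there are 7 shares of (3/4)/7 = 3/28 each.
Living: Omkar, Eshan, Hemant, Manoj, Bhavna, and Kavita — each takes 3/28.
Deceased: Falguni. That 3/28 share is carried to generation 3.
At generation 3 (Yamini, Neelam, Chetan) there are 3 shares of (3/28)/3 = 1/28 each.
Living: Yamini, Neelam, and Chetan — each takes 1/28.

Bhavna 3/28; Chetan 1/28; Eshan 3/28; Hemant 3/28; Kavita 3/28; Lakshmi 1/4; Manoj 3/28; Neelam 1/28; Omkar 3/28; Yamini 1/28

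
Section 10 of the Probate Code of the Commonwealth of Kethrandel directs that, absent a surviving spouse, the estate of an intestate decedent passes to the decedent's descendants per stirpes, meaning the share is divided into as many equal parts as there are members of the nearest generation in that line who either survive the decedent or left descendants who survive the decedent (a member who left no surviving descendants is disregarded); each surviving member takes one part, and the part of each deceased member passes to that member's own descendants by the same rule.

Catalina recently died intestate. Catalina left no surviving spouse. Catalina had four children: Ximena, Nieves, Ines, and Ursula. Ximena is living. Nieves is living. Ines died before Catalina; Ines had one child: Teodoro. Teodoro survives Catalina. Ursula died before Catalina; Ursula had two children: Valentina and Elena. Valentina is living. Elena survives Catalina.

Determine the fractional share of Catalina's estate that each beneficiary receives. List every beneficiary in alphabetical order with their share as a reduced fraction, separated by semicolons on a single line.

There is no surviving spouse, so the entire estate passes to Catalina's descendants per stirpes.
The estate is divided into 4 equal shares of 1/4 among Ximena, Nieves, Ines, Ursula.
Ximena is living and takes 1/4.
Nieves is living and takes 1/4.
Ines predeceased; the 1/4 allotted to Ines's branch passes to Ines's issue by representation.
Teodoro is the sole taker at this level and receives the full 1/4.
Ursula predeceased; the 1/4 allotted to Ursula's branch passes to Ursula's issue by representation.
The 1/4 is divided into 2 equal shares of 1/8 among Valentina, Elena.
Valentina is living and takes 1/8.
Elena is living and takes 1/8.

Elena 1/8; Nieves 1/4; Teodoro 1/4; Valentina 1/8; Ximena 1/4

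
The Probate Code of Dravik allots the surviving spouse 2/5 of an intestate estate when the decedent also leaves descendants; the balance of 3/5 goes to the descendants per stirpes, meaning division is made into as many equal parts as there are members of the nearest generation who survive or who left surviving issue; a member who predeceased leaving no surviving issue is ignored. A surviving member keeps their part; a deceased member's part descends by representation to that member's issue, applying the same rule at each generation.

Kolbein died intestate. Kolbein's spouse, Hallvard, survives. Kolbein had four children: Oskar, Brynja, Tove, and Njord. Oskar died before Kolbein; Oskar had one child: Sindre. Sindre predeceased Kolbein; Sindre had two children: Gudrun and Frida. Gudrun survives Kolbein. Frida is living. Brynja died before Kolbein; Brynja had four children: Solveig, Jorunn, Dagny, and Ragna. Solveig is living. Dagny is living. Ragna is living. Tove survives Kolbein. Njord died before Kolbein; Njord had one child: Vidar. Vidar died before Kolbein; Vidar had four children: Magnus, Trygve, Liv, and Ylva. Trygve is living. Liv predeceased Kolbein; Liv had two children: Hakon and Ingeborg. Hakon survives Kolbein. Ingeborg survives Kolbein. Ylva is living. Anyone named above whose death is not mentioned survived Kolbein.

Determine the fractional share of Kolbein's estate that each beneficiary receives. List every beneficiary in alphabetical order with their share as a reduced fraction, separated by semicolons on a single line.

Hallvard, as surviving spouse, takes 2/5.
The remaining 3/5 passes to Kolbein's descendants per stirpes.
The 3/5 is divided into 4 equal shares of 3/20 among Oskar, Brynja, Tove, Njord.
Oskar predeceased; the 3/20 allotted to Oskar's branch passes to Oskar's issue by representation.
Sindre's line is the sole branch at this level, so the full 3/20 passes to Sindre's issue by representation.
The 3/20 is divided into 2 equal shares of 3/40 among Gudrun, Frida.
Gudrun is living and takes 3/40.
Frida is living and takes 3/40.
Brynja predeceased; the 3/20 allotted to Brynja's branch passes to Brynja's issue by representation.
The 3/20 is divided into 4 equal shares of 3/80 among Solveig, Jorunn, Dagny, Ragna.
Solveig is living and takes 3/80.
Jorunn is living and takes 3/80.
Dagny is living and takes 3/80.
Ragna is living and takes 3/80.
Tove is living and takes 3/20.
Njord predeceased; the 3/20 allotted to Njord's branch passes to Njord's issue by representation.
Vidar's line is the sole branch at this level, so the full 3/20 passes to Vidar's issue by representation.
The 3/20 is divided into 4 equal shares of 3/80 among Magnus, Trygve, Liv, Ylva.
Magnus is living and takes 3/80.
Trygve is living and takes 3/80.
Liv predeceased; the 3/80 allotted to Liv's branch passes to Liv's issue by representation.
The 3/80 is divided into 2 equal shares of 3/160 among Hakon, Ingeborg.
Hakon is living and takes 3/160.
Ingeborg is living and takes 3/160.
Ylva is living and takes 3/80.

Dagny 3/80; Frida 3/40; Gudrun 3/40; Hakon 3/160; Hallvard 2/5; Ingeborg 3/160; Jorunn 3/80; Magnus 3/80; Ragna 3/80; Solveig 3/80; Tove 3/20; Trygve 3/80; Ylva 3/80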